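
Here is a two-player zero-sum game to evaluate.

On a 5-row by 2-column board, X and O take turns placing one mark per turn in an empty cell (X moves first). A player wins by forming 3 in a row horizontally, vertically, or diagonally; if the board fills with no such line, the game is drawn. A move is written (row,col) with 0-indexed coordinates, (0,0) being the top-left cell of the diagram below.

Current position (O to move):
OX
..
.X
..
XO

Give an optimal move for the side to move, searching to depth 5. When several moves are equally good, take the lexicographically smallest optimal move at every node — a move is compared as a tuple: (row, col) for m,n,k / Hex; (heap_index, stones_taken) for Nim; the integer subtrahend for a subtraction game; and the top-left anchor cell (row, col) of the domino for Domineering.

[OX/../.X/../XO] O move#1: (1,0):-1/OX/O./.X/../XO, (1,1):+0/OX/.O/.X/../XO*, (2,0):-1/OX/../OX/../XO, (3,0):-1/OX/../.X/O./XO, (3,1):-1/OX/../.X/.O/XO
[OX/.O/.X/../XO] X move#2: (1,0):+0/OX/XO/.X/../XO*, (2,0):+0/OX/.O/XX/../XO, (3,0):+0/OX/.O/.X/X./XO, (3,1):+0/OX/.O/.X/.X/XO
[OX/XO/.X/../XO] O move#3: (2,0):+0/OX/XO/OX/../XO*, (3,0):+0/OX/XO/.X/O./XO, (3,1):+0/OX/XO/.X/.O/XO
[OX/XO/OX/../XO] X move#4: (3,0):+0/OX/XO/OX/X./XO*, (3,1):+0/OX/XO/OX/.X/XO
[OX/XO/OX/X./XO] O move#5: (3,1):+0/OX/XO/OX/XO/XO*
[OX/XO/OX/XO/XO] end (terminal +0, X#6); searched OX/../.X/../XO to 5

O's best at [OX/../.X/../XO]: (1,1)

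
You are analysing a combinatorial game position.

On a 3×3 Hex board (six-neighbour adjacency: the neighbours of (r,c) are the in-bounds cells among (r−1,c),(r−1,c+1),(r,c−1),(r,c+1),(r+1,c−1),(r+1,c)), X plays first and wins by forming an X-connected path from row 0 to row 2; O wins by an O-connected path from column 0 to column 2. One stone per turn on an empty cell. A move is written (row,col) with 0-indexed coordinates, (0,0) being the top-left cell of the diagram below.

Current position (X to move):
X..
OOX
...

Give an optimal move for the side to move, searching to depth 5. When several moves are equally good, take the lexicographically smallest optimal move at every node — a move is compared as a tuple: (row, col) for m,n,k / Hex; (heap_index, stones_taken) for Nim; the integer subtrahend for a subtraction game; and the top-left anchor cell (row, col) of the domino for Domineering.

X's best at [X../OOX/...]: (0,2)

p1 X@[X../OOX/...]: (0,1)[XX./OOX/...]-1 (0,2)[X.X/OOX/...]+1* (2,0)[X../OOX/X..]-1 (2,1)[X../OOX/.X.]-1 (2,2)[X../OOX/..X]-1
p2 O@[X.X/OOX/...]: (0,1)[XOX/OOX/...]-1* (2,0)[X.X/OOX/O..]-1 (2,1)[X.X/OOX/.O.]-1 (2,2)[X.X/OOX/..O]-1
p3 X@[XOX/OOX/...]: (2,0)[XOX/OOX/X..]+1* (2,1)[XOX/OOX/.X.]+1 (2,2)[XOX/OOX/..X]+1
p4 O@[XOX/OOX/X..]: (2,1)[XOX/OOX/XO.]-1* (2,2)[XOX/OOX/X.O]-1
p5 X@[XOX/OOX/XO.]: (2,2)[XOX/OOX/XOX]+1*
p6 O@[XOX/OOX/XOX] terminal -1; root [X../OOX/...] d5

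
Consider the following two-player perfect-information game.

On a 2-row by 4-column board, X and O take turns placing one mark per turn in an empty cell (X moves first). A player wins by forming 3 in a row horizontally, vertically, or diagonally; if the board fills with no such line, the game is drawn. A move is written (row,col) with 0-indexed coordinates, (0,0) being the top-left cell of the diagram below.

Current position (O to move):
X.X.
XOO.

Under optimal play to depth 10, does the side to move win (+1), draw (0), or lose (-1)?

value(X.X./XOO., O) = +1

p1 O@[X.X./XOO.]: (0,1)[XOX./XOO.]+0 (0,3)[X.XO/XOO.]-1 (1,3)[X.X./XOOO]+1*
p2 X@[X.X./XOOO] terminal -1; root [X.X./XOO.] d10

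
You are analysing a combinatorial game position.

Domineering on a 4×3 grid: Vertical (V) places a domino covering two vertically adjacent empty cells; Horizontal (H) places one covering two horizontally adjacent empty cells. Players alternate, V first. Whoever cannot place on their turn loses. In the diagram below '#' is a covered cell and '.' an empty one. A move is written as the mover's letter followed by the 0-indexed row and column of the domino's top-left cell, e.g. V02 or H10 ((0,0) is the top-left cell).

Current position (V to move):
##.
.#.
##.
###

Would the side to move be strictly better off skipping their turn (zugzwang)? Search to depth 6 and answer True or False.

zugzwang(##./.#./##./###, V) = False

[##./.#./##./###] V move#1: V02:+1/###/.##/##./###*, V12:+1/##./.##/###/###
[###/.##/##./###] end (terminal -1, H#2); searched ##./.#./##./### to 6
pass branch (H moves first from the same position):
  | [##./.#./##./###] end (terminal -1, H#1); searched ##./.#./##./### to 6
V moving scores +1; V passing scores +1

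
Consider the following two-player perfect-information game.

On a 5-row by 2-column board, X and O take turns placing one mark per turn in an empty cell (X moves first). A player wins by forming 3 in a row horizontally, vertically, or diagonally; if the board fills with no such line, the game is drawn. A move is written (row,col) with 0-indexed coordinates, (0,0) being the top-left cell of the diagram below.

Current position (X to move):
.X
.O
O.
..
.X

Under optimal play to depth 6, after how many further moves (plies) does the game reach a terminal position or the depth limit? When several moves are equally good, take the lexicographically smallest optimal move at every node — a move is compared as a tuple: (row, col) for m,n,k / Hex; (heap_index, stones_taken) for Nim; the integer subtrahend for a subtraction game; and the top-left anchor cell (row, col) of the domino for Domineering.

ply 1, X at .X/.O/O./../.X | (0,0)=-1→XX/.O/O./../.X; (1,0)=+0→.X/XO/O./../.X*; (2,1)=+0→.X/.O/OX/../.X; (3,0)=+0→.X/.O/O./X./.X; (3,1)=+0→.X/.O/O./.X/.X; (4,0)=-1→.X/.O/O./../XX
ply 2, O at .X/XO/O./../.X | (0,0)=+0→OX/XO/O./../.X*; (2,1)=+0→.X/XO/OO/../.X; (3,0)=+0→.X/XO/O./O./.X; (3,1)=+0→.X/XO/O./.O/.X; (4,0)=+0→.X/XO/O./../OX
ply 3, X at OX/XO/O./../.X | (2,1)=+0→OX/XO/OX/../.X*; (3,0)=+0→OX/XO/O./X./.X; (3,1)=+0→OX/XO/O./.X/.X; (4,0)=+0→OX/XO/O./../XX
ply 4, O at OX/XO/OX/../.X | (3,0)=-1→OX/XO/OX/O./.X; (3,1)=+0→OX/XO/OX/.O/.X*; (4,0)=-1→OX/XO/OX/../OX
ply 5, X at OX/XO/OX/.O/.X | (3,0)=+0→OX/XO/OX/XO/.X*; (4,0)=+0→OX/XO/OX/.O/XX
ply 6, O at OX/XO/OX/XO/.X | (4,0)=+0→OX/XO/OX/XO/OX*
ply 7: OX/XO/OX/XO/OX is terminal +0 (X); from .X/.O/O./../.X depth 6

PV length from [.X/.O/O./../.X]: 6 plies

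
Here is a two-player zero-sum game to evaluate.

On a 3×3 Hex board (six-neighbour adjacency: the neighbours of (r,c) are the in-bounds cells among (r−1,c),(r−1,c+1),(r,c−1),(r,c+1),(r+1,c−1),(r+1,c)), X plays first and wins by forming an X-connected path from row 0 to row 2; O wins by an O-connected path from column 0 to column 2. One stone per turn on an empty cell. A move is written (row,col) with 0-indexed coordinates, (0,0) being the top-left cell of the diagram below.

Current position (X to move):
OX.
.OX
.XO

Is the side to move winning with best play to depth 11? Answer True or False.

X winning at [OX./.OX/.XO]: True

ply 1, X at OX./.OX/.XO | (0,2)=+1→OXX/.OX/.XO*; (1,0)=+1→OX./XOX/.XO; (2,0)=+1→OX./.OX/XXO
ply 2: OXX/.OX/.XO is terminal -1 (O); from OX./.OX/.XO depth 11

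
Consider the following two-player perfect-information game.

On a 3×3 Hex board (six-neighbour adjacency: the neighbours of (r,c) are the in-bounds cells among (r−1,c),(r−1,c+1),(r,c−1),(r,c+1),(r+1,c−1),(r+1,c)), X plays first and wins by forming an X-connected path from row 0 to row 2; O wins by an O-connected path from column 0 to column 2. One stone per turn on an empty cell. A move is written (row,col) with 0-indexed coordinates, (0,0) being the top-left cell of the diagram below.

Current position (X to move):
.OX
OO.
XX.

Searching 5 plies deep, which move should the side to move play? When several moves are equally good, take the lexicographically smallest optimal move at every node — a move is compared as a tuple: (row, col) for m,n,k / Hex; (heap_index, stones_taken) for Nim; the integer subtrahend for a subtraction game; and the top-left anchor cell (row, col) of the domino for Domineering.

X's best at [.OX/OO./XX.]: (1,2)

ply 1, X at .OX/OO./XX. | (0,0)=-1→XOX/OO./XX.; (1,2)=+1→.OX/OOX/XX.*; (2,2)=-1→.OX/OO./XXX
ply 2: .OX/OOX/XX. is terminal -1 (O); from .OX/OO./XX. depth 5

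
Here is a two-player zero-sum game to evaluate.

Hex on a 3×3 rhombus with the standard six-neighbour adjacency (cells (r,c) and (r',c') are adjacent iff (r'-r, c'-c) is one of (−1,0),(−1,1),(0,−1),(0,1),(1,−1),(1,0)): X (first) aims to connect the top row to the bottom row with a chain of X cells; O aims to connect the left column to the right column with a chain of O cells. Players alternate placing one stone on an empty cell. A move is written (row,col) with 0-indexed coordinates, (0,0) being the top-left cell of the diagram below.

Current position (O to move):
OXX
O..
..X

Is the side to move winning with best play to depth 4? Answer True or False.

p1 O@[OXX/O../..X]: (1,1)[OXX/OO./..X]-1* (1,2)[OXX/O.O/..X]-1 (2,0)[OXX/O../O.X]-1 (2,1)[OXX/O../.OX]-1
p2 X@[OXX/OO./..X]: (1,2)[OXX/OOX/..X]+1* (2,0)[OXX/OO./X.X]-1 (2,1)[OXX/OO./.XX]-1
p3 O@[OXX/OOX/..X] terminal -1; root [OXX/O../..X] d4

O winning at [OXX/O../..X]: False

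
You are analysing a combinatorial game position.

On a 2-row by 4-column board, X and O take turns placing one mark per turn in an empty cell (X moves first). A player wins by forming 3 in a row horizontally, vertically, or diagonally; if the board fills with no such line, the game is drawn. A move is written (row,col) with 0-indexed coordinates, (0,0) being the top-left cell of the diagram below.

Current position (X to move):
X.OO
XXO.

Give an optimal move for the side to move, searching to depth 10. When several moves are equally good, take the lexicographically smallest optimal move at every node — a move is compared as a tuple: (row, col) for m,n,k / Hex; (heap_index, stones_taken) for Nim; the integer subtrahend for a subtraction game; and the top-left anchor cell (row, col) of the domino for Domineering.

ply 1, X at X.OO/XXO. | (0,1)=+0→XXOO/XXO.*; (1,3)=-1→X.OO/XXOX
ply 2, O at XXOO/XXO. | (1,3)=+0→XXOO/XXOO*
ply 3: XXOO/XXOO is terminal +0 (X); from X.OO/XXO. depth 10

X's best at [X.OO/XXO.]: (0,1)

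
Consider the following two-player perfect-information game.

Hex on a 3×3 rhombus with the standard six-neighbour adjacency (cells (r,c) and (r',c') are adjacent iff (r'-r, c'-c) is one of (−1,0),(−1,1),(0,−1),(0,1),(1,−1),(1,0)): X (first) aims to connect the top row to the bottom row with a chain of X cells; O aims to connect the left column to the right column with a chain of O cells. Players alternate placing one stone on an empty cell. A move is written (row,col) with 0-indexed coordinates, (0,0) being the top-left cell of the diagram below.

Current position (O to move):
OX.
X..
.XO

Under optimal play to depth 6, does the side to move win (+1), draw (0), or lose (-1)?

[OX./X../.XO] O move#1: (0,2):-1/OXO/X../.XO*, (1,1):-1/OX./XO./.XO, (1,2):-1/OX./X.O/.XO, (2,0):-1/OX./X../OXO
[OXO/X../.XO] X move#2: (1,1):+1/OXO/XX./.XO*, (1,2):+1/OXO/X.X/.XO, (2,0):+1/OXO/X../XXO
[OXO/XX./.XO] end (terminal -1, O#3); searched OX./X../.XO to 6

value(OX./X../.XO, O) = -1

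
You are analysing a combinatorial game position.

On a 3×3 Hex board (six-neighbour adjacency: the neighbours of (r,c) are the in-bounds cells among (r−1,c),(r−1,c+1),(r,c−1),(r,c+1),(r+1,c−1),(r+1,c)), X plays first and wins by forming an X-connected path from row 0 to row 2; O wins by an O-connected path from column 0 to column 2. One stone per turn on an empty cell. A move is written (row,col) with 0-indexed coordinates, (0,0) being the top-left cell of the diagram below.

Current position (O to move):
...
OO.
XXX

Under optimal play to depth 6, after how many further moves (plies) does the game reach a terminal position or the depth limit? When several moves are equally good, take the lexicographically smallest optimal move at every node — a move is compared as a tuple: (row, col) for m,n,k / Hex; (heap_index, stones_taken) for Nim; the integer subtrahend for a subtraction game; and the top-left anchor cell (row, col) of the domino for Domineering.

PV length from [.../OO./XXX]: 3 plies

ply 1, O at .../OO./XXX | (0,0)=+1→O../OO./XXX*; (0,1)=+1→.O./OO./XXX; (0,2)=+1→..O/OO./XXX; (1,2)=+1→.../OOO/XXX
ply 2, X at O../OO./XXX | (0,1)=-1→OX./OO./XXX*; (0,2)=-1→O.X/OO./XXX; (1,2)=-1→O../OOX/XXX
ply 3, O at OX./OO./XXX | (0,2)=+1→OXO/OO./XXX*; (1,2)=+1→OX./OOO/XXX
ply 4: OXO/OO./XXX is terminal -1 (X); from .../OO./XXX depth 6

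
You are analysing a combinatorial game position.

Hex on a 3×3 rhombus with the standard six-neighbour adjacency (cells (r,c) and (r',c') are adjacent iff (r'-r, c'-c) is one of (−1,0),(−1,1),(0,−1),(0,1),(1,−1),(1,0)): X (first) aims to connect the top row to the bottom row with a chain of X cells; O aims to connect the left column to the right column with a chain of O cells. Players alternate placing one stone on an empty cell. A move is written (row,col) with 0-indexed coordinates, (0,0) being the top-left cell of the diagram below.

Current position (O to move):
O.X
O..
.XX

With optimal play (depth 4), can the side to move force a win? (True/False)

O winning at [O.X/O../.XX]: False

p1 O@[O.X/O../.XX]: (0,1)[OOX/O../.XX]-1* (1,1)[O.X/OO./.XX]-1 (1,2)[O.X/O.O/.XX]-1 (2,0)[O.X/O../OXX]-1
p2 X@[OOX/O../.XX]: (1,1)[OOX/OX./.XX]+1* (1,2)[OOX/O.X/.XX]+1 (2,0)[OOX/O../XXX]+1
p3 O@[OOX/OX./.XX] terminal -1; root [O.X/O../.XX] d4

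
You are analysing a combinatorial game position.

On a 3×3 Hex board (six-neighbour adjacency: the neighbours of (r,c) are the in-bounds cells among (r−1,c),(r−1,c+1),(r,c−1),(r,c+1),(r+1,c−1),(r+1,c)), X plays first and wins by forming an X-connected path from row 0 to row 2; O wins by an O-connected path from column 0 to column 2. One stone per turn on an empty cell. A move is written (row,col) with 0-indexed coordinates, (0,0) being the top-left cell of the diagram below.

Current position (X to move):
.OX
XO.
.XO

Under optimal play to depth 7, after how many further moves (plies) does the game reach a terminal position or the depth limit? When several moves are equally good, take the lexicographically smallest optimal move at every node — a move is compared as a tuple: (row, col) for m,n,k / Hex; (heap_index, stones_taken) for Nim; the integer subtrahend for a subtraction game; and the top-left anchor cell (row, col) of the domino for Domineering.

PV length from [.OX/XO./.XO]: 3 plies

ply 1, X at .OX/XO./.XO | (0,0)=+1→XOX/XO./.XO*; (1,2)=+1→.OX/XOX/.XO; (2,0)=+1→.OX/XO./XXO
ply 2, O at XOX/XO./.XO | (1,2)=-1→XOX/XOO/.XO*; (2,0)=-1→XOX/XO./OXO
ply 3, X at XOX/XOO/.XO | (2,0)=+1→XOX/XOO/XXO*
ply 4: XOX/XOO/XXO is terminal -1 (O); from .OX/XO./.XO depth 7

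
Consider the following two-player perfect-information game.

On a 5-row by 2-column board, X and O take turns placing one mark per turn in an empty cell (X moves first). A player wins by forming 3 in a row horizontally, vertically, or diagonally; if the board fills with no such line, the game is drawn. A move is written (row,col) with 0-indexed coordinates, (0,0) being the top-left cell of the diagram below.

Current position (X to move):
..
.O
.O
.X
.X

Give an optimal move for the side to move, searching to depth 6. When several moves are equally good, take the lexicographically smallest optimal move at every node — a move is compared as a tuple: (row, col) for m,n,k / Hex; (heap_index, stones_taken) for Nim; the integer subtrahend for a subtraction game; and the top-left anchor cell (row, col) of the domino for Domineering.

ply 1, X at ../.O/.O/.X/.X | (0,0)=-1→X./.O/.O/.X/.X; (0,1)=+0→.X/.O/.O/.X/.X*; (1,0)=-1→../XO/.O/.X/.X; (2,0)=-1→../.O/XO/.X/.X; (3,0)=-1→../.O/.O/XX/.X; (4,0)=-1→../.O/.O/.X/XX
ply 2, O at .X/.O/.O/.X/.X | (0,0)=+0→OX/.O/.O/.X/.X*; (1,0)=+0→.X/OO/.O/.X/.X; (2,0)=+0→.X/.O/OO/.X/.X; (3,0)=+0→.X/.O/.O/OX/.X; (4,0)=+0→.X/.O/.O/.X/OX
ply 3, X at OX/.O/.O/.X/.X | (1,0)=+0→OX/XO/.O/.X/.X*; (2,0)=+0→OX/.O/XO/.X/.X; (3,0)=+0→OX/.O/.O/XX/.X; (4,0)=+0→OX/.O/.O/.X/XX
ply 4, O at OX/XO/.O/.X/.X | (2,0)=+0→OX/XO/OO/.X/.X*; (3,0)=+0→OX/XO/.O/OX/.X; (4,0)=+0→OX/XO/.O/.X/OX
ply 5, X at OX/XO/OO/.X/.X | (3,0)=+0→OX/XO/OO/XX/.X*; (4,0)=+0→OX/XO/OO/.X/XX
ply 6, O at OX/XO/OO/XX/.X | (4,0)=+0→OX/XO/OO/XX/OX*
ply 7: OX/XO/OO/XX/OX is terminal +0 (X); from ../.O/.O/.X/.X depth 6

X's best at [../.O/.O/.X/.X]: (0,1)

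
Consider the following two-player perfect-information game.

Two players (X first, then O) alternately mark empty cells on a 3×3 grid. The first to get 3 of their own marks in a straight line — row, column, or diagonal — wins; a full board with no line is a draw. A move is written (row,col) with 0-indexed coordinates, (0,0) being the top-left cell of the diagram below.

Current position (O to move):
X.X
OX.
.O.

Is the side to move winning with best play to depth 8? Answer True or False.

p1 O@[X.X/OX./.O.]: (0,1)[XOX/OX./.O.]-1* (1,2)[X.X/OXO/.O.]-1 (2,0)[X.X/OX./OO.]-1 (2,2)[X.X/OX./.OO]-1
p2 X@[XOX/OX./.O.]: (1,2)[XOX/OXX/.O.]+1* (2,0)[XOX/OX./XO.]+1 (2,2)[XOX/OX./.OX]+1
p3 O@[XOX/OXX/.O.]: (2,0)[XOX/OXX/OO.]-1* (2,2)[XOX/OXX/.OO]-1
p4 X@[XOX/OXX/OO.]: (2,2)[XOX/OXX/OOX]+1*
p5 O@[XOX/OXX/OOX] terminal -1; root [X.X/OX./.O.] d8

O winning at [X.X/OX./.O.]: False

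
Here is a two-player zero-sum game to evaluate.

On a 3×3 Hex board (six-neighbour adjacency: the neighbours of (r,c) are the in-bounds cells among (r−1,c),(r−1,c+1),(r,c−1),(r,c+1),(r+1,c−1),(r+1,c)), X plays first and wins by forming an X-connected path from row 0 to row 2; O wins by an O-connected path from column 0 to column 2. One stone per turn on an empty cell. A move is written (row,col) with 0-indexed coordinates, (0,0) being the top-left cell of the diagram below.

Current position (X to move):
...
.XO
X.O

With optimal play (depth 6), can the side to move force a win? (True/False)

X winning at [.../.XO/X.O]: True

[.../.XO/X.O] X move#1: (0,0):+1/X../.XO/X.O*, (0,1):+1/.X./.XO/X.O, (0,2):+1/..X/.XO/X.O, (1,0):+1/.../XXO/X.O, (2,1):+1/.../.XO/XXO
[X../.XO/X.O] O move#2: (0,1):-1/XO./.XO/X.O*, (0,2):-1/X.O/.XO/X.O, (1,0):-1/X../OXO/X.O, (2,1):-1/X../.XO/XOO
[XO./.XO/X.O] X move#3: (0,2):+1/XOX/.XO/X.O*, (1,0):+1/XO./XXO/X.O, (2,1):+1/XO./.XO/XXO
[XOX/.XO/X.O] end (terminal -1, O#4); searched .../.XO/X.O to 6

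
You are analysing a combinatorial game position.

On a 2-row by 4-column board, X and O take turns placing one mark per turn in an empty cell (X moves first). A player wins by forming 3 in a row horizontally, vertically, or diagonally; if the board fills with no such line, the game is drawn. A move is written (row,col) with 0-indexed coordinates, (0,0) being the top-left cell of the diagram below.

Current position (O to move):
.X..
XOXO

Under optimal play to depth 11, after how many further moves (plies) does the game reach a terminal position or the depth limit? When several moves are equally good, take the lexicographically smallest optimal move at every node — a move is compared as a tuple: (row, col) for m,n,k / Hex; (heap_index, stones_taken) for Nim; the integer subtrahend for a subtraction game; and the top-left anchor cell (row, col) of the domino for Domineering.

PV length from [.X../XOXO]: 3 plies

ply 1, O at .X../XOXO | (0,0)=+0→OX../XOXO*; (0,2)=+0→.XO./XOXO; (0,3)=+0→.X.O/XOXO
ply 2, X at OX../XOXO | (0,2)=+0→OXX./XOXO*; (0,3)=+0→OX.X/XOXO
ply 3, O at OXX./XOXO | (0,3)=+0→OXXO/XOXO*
ply 4: OXXO/XOXO is terminal +0 (X); from .X../XOXO depth 11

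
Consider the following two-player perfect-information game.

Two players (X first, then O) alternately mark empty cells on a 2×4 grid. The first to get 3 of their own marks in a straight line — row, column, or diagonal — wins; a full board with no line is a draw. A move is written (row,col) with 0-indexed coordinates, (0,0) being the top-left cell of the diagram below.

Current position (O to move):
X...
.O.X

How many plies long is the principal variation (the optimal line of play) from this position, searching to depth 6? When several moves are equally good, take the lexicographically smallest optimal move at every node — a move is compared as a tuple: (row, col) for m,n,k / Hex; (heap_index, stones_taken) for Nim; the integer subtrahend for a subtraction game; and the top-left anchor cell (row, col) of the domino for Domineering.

PV length from [X.../.O.X]: 5 plies

[X.../.O.X] O move#1: (0,1):+0/XO../.O.X*, (0,2):+0/X.O./.O.X, (0,3):+0/X..O/.O.X, (1,0):+0/X.../OO.X, (1,2):+0/X.../.OOX
[XO../.O.X] X move#2: (0,2):+0/XOX./.O.X*, (0,3):+0/XO.X/.O.X, (1,0):+0/XO../XO.X, (1,2):+0/XO../.OXX
[XOX./.O.X] O move#3: (0,3):+0/XOXO/.O.X*, (1,0):+0/XOX./OO.X, (1,2):+0/XOX./.OOX
[XOXO/.O.X] X move#4: (1,0):+0/XOXO/XO.X*, (1,2):+0/XOXO/.OXX
[XOXO/XO.X] O move#5: (1,2):+0/XOXO/XOOX*
[XOXO/XOOX] end (terminal +0, X#6); searched X.../.O.X to 6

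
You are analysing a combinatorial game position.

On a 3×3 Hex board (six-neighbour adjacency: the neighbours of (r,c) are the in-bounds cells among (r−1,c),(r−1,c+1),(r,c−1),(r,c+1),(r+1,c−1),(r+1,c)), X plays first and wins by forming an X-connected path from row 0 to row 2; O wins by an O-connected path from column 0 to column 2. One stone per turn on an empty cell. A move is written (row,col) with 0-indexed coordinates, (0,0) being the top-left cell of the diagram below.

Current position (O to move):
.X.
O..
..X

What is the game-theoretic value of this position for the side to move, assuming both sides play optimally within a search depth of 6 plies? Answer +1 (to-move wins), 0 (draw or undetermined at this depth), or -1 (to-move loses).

[.X./O../..X] O move#1: (0,0):-1/OX./O../..X, (0,2):-1/.XO/O../..X, (1,1):+1/.X./OO./..X*, (1,2):-1/.X./O.O/..X, (2,0):-1/.X./O../O.X, (2,1):-1/.X./O../.OX
[.X./OO./..X] X move#2: (0,0):-1/XX./OO./..X*, (0,2):-1/.XX/OO./..X, (1,2):-1/.X./OOX/..X, (2,0):-1/.X./OO./X.X, (2,1):-1/.X./OO./.XX
[XX./OO./..X] O move#3: (0,2):+1/XXO/OO./..X*, (1,2):+1/XX./OOO/..X, (2,0):+1/XX./OO./O.X, (2,1):+1/XX./OO./.OX
[XXO/OO./..X] end (terminal -1, X#4); searched .X./O../..X to 6

value(.X./O../..X, O) = +1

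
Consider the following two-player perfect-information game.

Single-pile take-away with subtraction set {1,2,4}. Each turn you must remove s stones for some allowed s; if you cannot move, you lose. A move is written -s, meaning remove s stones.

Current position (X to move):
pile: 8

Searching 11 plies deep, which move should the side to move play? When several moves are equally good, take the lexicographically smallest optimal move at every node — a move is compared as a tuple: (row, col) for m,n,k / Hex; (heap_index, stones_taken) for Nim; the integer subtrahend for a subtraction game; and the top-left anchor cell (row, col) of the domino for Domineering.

X's best at [8]: -2

p1 X@[8]: -1[7]-1 -2[6]+1* -4[4]-1
p2 O@[6]: -1[5]-1* -2[4]-1 -4[2]-1
p3 X@[5]: -1[4]-1 -2[3]+1* -4[1]-1
p4 O@[3]: -1[2]-1* -2[1]-1
p5 X@[2]: -1[1]-1 -2[0]+1*
p6 O@[0] terminal -1; root [8] d11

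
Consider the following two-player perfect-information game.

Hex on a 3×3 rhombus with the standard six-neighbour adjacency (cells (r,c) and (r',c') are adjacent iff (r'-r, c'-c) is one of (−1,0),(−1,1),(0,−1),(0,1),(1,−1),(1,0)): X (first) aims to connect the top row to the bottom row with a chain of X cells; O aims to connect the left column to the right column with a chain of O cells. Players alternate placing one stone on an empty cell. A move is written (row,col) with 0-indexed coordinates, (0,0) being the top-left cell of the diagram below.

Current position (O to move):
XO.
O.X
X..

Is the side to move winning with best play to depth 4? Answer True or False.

O winning at [XO./O.X/X..]: True

p1 O@[XO./O.X/X..]: (0,2)[XOO/O.X/X..]+1* (1,1)[XO./OOX/X..]-1 (2,1)[XO./O.X/XO.]-1 (2,2)[XO./O.X/X.O]-1
p2 X@[XOO/O.X/X..] terminal -1; root [XO./O.X/X..] d4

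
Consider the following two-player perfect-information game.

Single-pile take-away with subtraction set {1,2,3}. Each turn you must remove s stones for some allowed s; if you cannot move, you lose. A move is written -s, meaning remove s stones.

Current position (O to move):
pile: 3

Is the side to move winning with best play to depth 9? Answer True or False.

ply 1, O at 3 | -1=-1→2; -2=-1→1; -3=+1→0*
ply 2: 0 is terminal -1 (X); from 3 depth 9

O winning at [3]: True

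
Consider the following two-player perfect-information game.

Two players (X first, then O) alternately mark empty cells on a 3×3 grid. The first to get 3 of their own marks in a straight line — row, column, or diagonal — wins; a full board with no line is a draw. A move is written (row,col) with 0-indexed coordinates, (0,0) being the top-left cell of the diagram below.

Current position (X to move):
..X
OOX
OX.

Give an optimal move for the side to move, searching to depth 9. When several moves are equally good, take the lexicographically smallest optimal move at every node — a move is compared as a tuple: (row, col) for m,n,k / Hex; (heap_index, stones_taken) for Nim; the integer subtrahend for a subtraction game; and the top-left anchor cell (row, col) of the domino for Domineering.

X's best at [..X/OOX/OX.]: (0,0)

[..X/OOX/OX.] X move#1: (0,0):+1/X.X/OOX/OX.*, (0,1):-1/.XX/OOX/OX., (2,2):+1/..X/OOX/OXX
[X.X/OOX/OX.] O move#2: (0,1):-1/XOX/OOX/OX.*, (2,2):-1/X.X/OOX/OXO
[XOX/OOX/OX.] X move#3: (2,2):+1/XOX/OOX/OXX*
[XOX/OOX/OXX] end (terminal -1, O#4); searched ..X/OOX/OX. to 9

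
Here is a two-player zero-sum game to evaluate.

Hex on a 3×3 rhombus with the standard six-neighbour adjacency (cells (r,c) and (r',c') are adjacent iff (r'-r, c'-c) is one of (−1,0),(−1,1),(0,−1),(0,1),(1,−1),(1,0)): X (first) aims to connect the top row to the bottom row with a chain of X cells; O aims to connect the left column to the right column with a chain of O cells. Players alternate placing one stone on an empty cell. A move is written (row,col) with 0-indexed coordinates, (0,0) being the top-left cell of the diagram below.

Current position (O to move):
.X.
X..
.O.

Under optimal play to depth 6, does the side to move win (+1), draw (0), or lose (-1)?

value(.X./X../.O., O) = +1

[.X./X../.O.] O move#1: (0,0):-1/OX./X../.O., (0,2):-1/.XO/X../.O., (1,1):-1/.X./XO./.O., (1,2):-1/.X./X.O/.O., (2,0):+1/.X./X../OO.*, (2,2):-1/.X./X../.OO
[.X./X../OO.] X move#2: (0,0):-1/XX./X../OO.*, (0,2):-1/.XX/X../OO., (1,1):-1/.X./XX./OO., (1,2):-1/.X./X.X/OO., (2,2):-1/.X./X../OOX
[XX./X../OO.] O move#3: (0,2):+1/XXO/X../OO.*, (1,1):+1/XX./XO./OO., (1,2):+1/XX./X.O/OO., (2,2):+1/XX./X../OOO
[XXO/X../OO.] X move#4: (1,1):-1/XXO/XX./OO.*, (1,2):-1/XXO/X.X/OO., (2,2):-1/XXO/X../OOX
[XXO/XX./OO.] O move#5: (1,2):+1/XXO/XXO/OO.*, (2,2):+1/XXO/XX./OOO
[XXO/XXO/OO.] end (terminal -1, X#6); searched .X./X../.O. to 6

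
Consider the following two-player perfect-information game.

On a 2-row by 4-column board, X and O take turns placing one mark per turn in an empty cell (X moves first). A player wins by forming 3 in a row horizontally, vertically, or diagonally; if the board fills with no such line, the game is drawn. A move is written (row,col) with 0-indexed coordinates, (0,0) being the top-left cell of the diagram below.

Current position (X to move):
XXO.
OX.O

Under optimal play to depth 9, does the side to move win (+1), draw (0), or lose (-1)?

p1 X@[XXO./OX.O]: (0,3)[XXOX/OX.O]+0* (1,2)[XXO./OXXO]+0
p2 O@[XXOX/OX.O]: (1,2)[XXOX/OXOO]+0*
p3 X@[XXOX/OXOO] terminal +0; root [XXO./OX.O] d9

value(XXO./OX.O, X) = 0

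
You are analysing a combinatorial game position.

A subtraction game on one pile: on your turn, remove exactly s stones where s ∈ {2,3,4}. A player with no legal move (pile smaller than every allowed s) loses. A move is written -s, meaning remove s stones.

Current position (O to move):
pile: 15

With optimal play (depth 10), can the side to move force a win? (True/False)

ply 1, O at 15 | -2=+1→13*; -3=+1→12; -4=-1→11
ply 2, X at 13 | -2=-1→11*; -3=-1→10; -4=-1→9
ply 3, O at 11 | -2=-1→9; -3=-1→8; -4=+1→7*
ply 4, X at 7 | -2=-1→5*; -3=-1→4; -4=-1→3
ply 5, O at 5 | -2=-1→3; -3=-1→2; -4=+1→1*
ply 6: 1 is terminal -1 (X); from 15 depth 10

O winning at [15]: True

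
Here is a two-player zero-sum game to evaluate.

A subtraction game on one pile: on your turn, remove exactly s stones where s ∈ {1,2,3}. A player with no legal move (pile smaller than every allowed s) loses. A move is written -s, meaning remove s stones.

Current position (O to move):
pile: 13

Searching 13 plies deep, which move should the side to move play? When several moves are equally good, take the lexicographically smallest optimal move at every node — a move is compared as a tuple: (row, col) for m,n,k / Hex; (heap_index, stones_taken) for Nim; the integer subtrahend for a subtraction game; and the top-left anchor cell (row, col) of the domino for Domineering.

O's best at [13]: -1

ply 1, O at 13 | -1=+1→12*; -2=-1→11; -3=-1→10
ply 2, X at 12 | -1=-1→11*; -2=-1→10; -3=-1→9
ply 3, O at 11 | -1=-1→10; -2=-1→9; -3=+1→8*
ply 4, X at 8 | -1=-1→7*; -2=-1→6; -3=-1→5
ply 5, O at 7 | -1=-1→6; -2=-1→5; -3=+1→4*
ply 6, X at 4 | -1=-1→3*; -2=-1→2; -3=-1→1
ply 7, O at 3 | -1=-1→2; -2=-1→1; -3=+1→0*
ply 8: 0 is terminal -1 (X); from 13 depth 13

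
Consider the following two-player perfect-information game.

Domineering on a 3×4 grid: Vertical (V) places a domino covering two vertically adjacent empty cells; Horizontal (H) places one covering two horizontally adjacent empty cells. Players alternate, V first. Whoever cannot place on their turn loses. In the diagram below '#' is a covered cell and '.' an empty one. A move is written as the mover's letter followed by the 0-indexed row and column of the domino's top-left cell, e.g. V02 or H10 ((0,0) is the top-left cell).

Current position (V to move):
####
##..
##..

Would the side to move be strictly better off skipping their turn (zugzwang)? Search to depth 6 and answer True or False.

p1 V@[####/##../##..]: V12[####/###./###.]+1* V13[####/##.#/##.#]+1
p2 H@[####/###./###.] terminal -1; root [####/##../##..] d6
if V skipped the turn, H would face:
~ p1 H@[####/##../##..]: H12[####/####/##..]+1* H22[####/##../####]+1
~ p2 V@[####/####/##..] terminal -1; root [####/##../##..] d6
compare (V): move=+1 vs pass=-1

zugzwang(####/##../##.., V) = False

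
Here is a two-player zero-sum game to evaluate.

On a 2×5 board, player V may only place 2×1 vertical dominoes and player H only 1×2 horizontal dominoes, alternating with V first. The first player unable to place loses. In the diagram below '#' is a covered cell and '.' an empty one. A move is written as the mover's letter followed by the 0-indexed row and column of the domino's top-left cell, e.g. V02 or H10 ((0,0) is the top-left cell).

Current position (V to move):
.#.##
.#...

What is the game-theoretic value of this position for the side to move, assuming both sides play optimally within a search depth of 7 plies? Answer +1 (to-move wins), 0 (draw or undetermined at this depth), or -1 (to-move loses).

value(.#.##/.#..., V) = +1

ply 1, V at .#.##/.#... | V00=-1→##.##/##...; V02=+1→.####/.##..*
ply 2, H at .####/.##.. | H13=-1→.####/.####*
ply 3, V at .####/.#### | V00=+1→#####/#####*
ply 4: #####/##### is terminal -1 (H); from .#.##/.#... depth 7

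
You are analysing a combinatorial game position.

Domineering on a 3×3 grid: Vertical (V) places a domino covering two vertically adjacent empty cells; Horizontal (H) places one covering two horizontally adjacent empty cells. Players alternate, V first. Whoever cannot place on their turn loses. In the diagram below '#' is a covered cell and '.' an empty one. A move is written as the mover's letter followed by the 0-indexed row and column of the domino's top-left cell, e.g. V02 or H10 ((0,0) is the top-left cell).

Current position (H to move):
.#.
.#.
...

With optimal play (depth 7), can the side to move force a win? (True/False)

[.#./.#./...] H move#1: H20:-1/.#./.#./##.*, H21:-1/.#./.#./.##
[.#./.#./##.] V move#2: V00:+1/##./##./##.*, V02:+1/.##/.##/##., V12:+1/.#./.##/###
[##./##./##.] end (terminal -1, H#3); searched .#./.#./... to 7

H winning at [.#./.#./...]: False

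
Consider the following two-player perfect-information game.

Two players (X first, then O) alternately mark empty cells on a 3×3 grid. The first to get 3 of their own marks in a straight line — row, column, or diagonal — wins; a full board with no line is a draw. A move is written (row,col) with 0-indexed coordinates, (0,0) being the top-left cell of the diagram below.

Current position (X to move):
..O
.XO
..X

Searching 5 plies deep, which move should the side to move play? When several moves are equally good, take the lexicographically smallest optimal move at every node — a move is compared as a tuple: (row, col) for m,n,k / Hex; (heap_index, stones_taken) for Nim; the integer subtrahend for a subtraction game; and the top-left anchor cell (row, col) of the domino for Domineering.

X's best at [..O/.XO/..X]: (0,0)

[..O/.XO/..X] X move#1: (0,0):+1/X.O/.XO/..X*, (0,1):+1/.XO/.XO/..X, (1,0):+0/..O/XXO/..X, (2,0):+1/..O/.XO/X.X, (2,1):+1/..O/.XO/.XX
[X.O/.XO/..X] end (terminal -1, O#2); searched ..O/.XO/..X to 5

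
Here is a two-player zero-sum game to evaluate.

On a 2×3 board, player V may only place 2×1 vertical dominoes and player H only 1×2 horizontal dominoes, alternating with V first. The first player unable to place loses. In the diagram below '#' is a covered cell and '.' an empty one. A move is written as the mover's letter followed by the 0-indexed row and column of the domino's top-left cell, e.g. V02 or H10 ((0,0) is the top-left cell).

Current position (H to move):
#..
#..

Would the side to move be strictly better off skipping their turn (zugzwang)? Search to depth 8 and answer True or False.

ply 1, H at #../#.. | H01=+1→###/#..*; H11=+1→#../###
ply 2: ###/#.. is terminal -1 (V); from #../#.. depth 8
if H skipped the turn, V would face:
~ ply 1, V at #../#.. | V01=+1→##./##.*; V02=+1→#.#/#.#
~ ply 2: ##./##. is terminal -1 (H); from #../#.. depth 8
compare (H): move=+1 vs pass=-1

zugzwang(#../#.., H) = False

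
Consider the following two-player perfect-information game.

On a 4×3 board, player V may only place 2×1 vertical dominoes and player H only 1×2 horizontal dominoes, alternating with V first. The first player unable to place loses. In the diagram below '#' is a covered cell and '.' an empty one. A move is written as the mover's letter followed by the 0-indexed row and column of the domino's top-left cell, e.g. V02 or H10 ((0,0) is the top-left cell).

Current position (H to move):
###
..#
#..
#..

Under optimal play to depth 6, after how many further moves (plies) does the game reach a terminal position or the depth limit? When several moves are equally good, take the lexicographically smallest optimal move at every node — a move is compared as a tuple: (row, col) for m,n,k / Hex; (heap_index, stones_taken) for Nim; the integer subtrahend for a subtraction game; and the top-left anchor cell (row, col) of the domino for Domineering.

PV length from [###/..#/#../#..]: 1 ply

ply 1, H at ###/..#/#../#.. | H10=-1→###/###/#../#..; H21=+1→###/..#/###/#..*; H31=-1→###/..#/#../###
ply 2: ###/..#/###/#.. is terminal -1 (V); from ###/..#/#../#.. depth 6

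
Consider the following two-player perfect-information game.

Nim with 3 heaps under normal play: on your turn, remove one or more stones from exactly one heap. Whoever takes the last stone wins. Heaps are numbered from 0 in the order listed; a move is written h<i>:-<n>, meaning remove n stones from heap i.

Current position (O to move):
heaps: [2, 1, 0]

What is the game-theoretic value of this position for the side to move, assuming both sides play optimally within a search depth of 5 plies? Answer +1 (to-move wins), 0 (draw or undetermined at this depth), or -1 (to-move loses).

value((2,1,0), O) = +1

[(2,1,0)] O move#1: h0:-1:+1/(1,1,0)*, h0:-2:-1/(0,1,0), h1:-1:-1/(2,0,0)
[(1,1,0)] X move#2: h0:-1:-1/(0,1,0)*, h1:-1:-1/(1,0,0)
[(0,1,0)] O move#3: h1:-1:+1/(0,0,0)*
[(0,0,0)] end (terminal -1, X#4); searched (2,1,0) to 5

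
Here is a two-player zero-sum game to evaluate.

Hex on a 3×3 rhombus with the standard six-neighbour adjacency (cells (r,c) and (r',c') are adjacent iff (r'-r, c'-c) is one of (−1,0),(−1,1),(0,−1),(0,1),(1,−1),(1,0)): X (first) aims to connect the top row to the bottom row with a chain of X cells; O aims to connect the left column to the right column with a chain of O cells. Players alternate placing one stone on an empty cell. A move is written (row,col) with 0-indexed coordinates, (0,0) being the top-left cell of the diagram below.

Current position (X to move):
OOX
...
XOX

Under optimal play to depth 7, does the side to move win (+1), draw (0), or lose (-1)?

ply 1, X at OOX/.../XOX | (1,0)=+1→OOX/X../XOX*; (1,1)=+1→OOX/.X./XOX; (1,2)=+1→OOX/..X/XOX
ply 2, O at OOX/X../XOX | (1,1)=-1→OOX/XO./XOX*; (1,2)=-1→OOX/X.O/XOX
ply 3, X at OOX/XO./XOX | (1,2)=+1→OOX/XOX/XOX*
ply 4: OOX/XOX/XOX is terminal -1 (O); from OOX/.../XOX depth 7

value(OOX/.../XOX, X) = +1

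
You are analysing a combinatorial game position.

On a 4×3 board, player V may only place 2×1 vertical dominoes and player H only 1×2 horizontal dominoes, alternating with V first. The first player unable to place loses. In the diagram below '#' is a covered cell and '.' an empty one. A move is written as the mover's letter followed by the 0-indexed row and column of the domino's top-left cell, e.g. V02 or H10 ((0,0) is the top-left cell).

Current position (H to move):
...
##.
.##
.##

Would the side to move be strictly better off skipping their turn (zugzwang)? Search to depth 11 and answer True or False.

zugzwang(.../##./.##/.##, H) = False

ply 1, H at .../##./.##/.## | H00=-1→##./##./.##/.##*; H01=-1→.##/##./.##/.##
ply 2, V at ##./##./.##/.## | V02=+1→###/###/.##/.##*; V20=+1→##./##./###/###
ply 3: ###/###/.##/.## is terminal -1 (H); from .../##./.##/.## depth 11
pass branch (V moves first from the same position):
  | ply 1, V at .../##./.##/.## | V02=+1→..#/###/.##/.##*; V20=-1→.../##./###/###
  | ply 2, H at ..#/###/.##/.## | H00=-1→###/###/.##/.##*
  | ply 3, V at ###/###/.##/.## | V20=+1→###/###/###/###*
  | ply 4: ###/###/###/### is terminal -1 (H); from .../##./.##/.## depth 11
H moving scores -1; H passing scores -1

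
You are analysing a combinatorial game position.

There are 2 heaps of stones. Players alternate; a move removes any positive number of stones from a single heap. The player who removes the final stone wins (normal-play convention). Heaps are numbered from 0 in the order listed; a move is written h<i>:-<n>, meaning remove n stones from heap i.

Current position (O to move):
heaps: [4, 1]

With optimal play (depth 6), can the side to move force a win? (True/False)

O winning at [(4,1)]: True

[(4,1)] O move#1: h0:-1:-1/(3,1), h0:-2:-1/(2,1), h0:-3:+1/(1,1)*, h0:-4:-1/(0,1), h1:-1:-1/(4,0)
[(1,1)] X move#2: h0:-1:-1/(0,1)*, h1:-1:-1/(1,0)
[(0,1)] O move#3: h1:-1:+1/(0,0)*
[(0,0)] end (terminal -1, X#4); searched (4,1) to 6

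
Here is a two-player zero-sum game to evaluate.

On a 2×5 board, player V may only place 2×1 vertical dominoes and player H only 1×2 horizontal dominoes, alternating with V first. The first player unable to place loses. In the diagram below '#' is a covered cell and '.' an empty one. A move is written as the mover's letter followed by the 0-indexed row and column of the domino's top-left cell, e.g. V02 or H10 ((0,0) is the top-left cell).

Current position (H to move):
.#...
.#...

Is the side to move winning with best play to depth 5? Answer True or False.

H winning at [.#.../.#...]: False

p1 H@[.#.../.#...]: H02[.###./.#...]-1* H03[.#.##/.#...]-1 H12[.#.../.###.]-1 H13[.#.../.#.##]-1
p2 V@[.###./.#...]: V00[####./##...]-1 V04[.####/.#..#]+1*
p3 H@[.####/.#..#]: H12[.####/.####]-1*
p4 V@[.####/.####]: V00[#####/#####]+1*
p5 H@[#####/#####] terminal -1; root [.#.../.#...] d5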